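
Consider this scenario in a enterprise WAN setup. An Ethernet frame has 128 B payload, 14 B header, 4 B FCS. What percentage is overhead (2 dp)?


Given: payload = 128 B, header = 14 B, trailer = 4 B
Overhead bytes = header + trailer = 14 + 4 = 18
Total frame = payload + overhead = 128 + 18 = 146
Overhead % = 18 / 146 * 100 = 12.3288% -> 12.33% (2 dp)

12.33


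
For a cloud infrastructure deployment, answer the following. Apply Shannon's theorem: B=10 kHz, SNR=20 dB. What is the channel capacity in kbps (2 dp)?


Given: B = 10 kHz, SNR = 20 dB
SNR linear = 10^(20/10) = 100
1 + SNR = 101
log2(101) = 6.6582114828
C = 10 * 1000 * 6.6582114828 = 66582.1148 bps
C = 66.582115 kbps -> 66.58 kbps (2 dp)

66.58


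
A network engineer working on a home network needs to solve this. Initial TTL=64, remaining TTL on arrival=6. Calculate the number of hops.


Given: initial TTL = 64, received TTL = 6
Hops = initial TTL - received TTL
Hops = 64 - 6 = 58

58


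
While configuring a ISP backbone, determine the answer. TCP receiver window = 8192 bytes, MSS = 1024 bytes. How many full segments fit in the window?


Given: RWND = 8192 bytes, MSS = 1024 bytes
Full segments = floor(RWND / MSS)
Full segments = floor(8192 / 1024)
Full segments = floor(8.0) = 8

8


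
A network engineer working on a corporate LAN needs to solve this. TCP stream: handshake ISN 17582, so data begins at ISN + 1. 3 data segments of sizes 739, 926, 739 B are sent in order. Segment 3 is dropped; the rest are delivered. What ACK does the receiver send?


SYN uses sequence number 17582; first data byte = ISN + 1 = 17583.
Segment 1: SEQ = 17583, len = 739 B, covers [17583, 18321]
Segment 2: SEQ = 18322, len = 926 B, covers [18322, 19247]
Segment 3: SEQ = 19248, len = 739 B, covers [19248, 19986] [LOST]
In-order data received: bytes [17583, 19247] (segments 1..2).
Segment 3 missing -> gap begins at byte 19248.
Cumulative ACK = next expected in-order byte = 17583 + 739 + 926 = 19248

19248


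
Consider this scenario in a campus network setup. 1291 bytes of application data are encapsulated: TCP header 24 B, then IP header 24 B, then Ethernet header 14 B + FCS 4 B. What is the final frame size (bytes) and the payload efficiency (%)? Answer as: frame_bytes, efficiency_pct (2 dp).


TCP segment = 1291 + 24 = 1315 B
IP packet = 1315 + 24 = 1339 B
Ethernet frame = 1339 + 14 + 4 = 1357 B
Efficiency = app / frame = 1291 / 1357 = 0.951363 = 95.1363% -> 95.14% (2 dp)

1357, 95.14


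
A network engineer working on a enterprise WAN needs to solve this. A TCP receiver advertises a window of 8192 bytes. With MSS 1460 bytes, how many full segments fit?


Given: RWND = 8192 bytes, MSS = 1460 bytes
Full segments = floor(RWND / MSS)
Full segments = floor(8192 / 1460)
Full segments = floor(5.611) = 5

5


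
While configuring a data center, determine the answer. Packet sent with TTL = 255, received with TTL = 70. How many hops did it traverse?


Given: initial TTL = 255, received TTL = 70
Hops = initial TTL - received TTL
Hops = 255 - 70 = 185

185


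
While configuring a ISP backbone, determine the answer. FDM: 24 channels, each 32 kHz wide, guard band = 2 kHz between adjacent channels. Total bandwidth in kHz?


Given: 24 channels, 32 kHz each, guard = 2 kHz
Channel bandwidth = 24 * 32 = 768 kHz
Guard bands = 23 gaps * 2 kHz = 46 kHz
Total = 768 + 46 = 814 kHz

814


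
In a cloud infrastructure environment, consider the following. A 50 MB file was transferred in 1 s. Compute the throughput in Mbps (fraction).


Given: file = 50 MB, time = 1 s
File in Mb = 50 * 8 = 400 Mb
Throughput = 400 / 1 Mbps
Throughput = 400 Mbps

400


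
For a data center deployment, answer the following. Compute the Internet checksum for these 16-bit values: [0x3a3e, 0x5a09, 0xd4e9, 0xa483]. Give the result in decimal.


Given words: [0x3a3e, 0x5a09, 0xd4e9, 0xa483]
Step 1: Sum all words
Raw sum = 14910 + 23049 + 54505 + 42115 = 134579
Step 2: Fold carry: (3507 + 2) = 3509
One's complement = ~3509 & 0xFFFF = 62026

62026


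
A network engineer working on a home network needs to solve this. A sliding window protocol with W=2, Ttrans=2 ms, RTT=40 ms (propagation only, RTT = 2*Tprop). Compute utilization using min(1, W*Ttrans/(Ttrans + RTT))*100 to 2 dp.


Given: W = 2, Ttrans = 2 ms, RTT = 40 ms (= 2 * Tprop, Tprop = 20 ms)
Cycle time = Ttrans + RTT = 2 + 40 = 42 ms (first packet sent until its ACK returns)
W * Ttrans = 2 * 2 = 4 ms of sending per cycle
W * Ttrans / (Ttrans + RTT) = 4 / 42 = 0.095238
U = min(1, 0.095238) = 0.095238
U% = 9.52%

9.52


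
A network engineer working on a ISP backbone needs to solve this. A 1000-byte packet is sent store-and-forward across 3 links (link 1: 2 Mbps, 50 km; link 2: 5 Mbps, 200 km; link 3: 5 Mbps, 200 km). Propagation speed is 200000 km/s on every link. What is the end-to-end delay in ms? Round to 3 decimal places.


Packet = 1000 bytes = 8000 bits. Store-and-forward: sum (t_trans + t_prop) per link.
Link 1: t_trans = 8000/(2*10^6) s = 4.0000 ms; t_prop = 50/200000 s = 0.2500 ms; subtotal = 4.2500 ms
Link 2: t_trans = 8000/(5*10^6) s = 1.6000 ms; t_prop = 200/200000 s = 1.0000 ms; subtotal = 2.6000 ms
Link 3: t_trans = 8000/(5*10^6) s = 1.6000 ms; t_prop = 200/200000 s = 1.0000 ms; subtotal = 2.6000 ms
End-to-end = 4.2500 + 2.6000 + 2.6000 = 9.4500 ms -> 9.450 ms (3 dp)

9.450


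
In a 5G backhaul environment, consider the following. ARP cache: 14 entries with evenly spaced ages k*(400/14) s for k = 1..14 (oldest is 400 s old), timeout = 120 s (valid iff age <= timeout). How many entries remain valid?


Ages are k * 400/14 s for k = 1..14 (spacing = 28.5714 s).
Entry k is valid iff k * 400/14 <= 120 iff k <= 14 * 120 / 400 = 4.2000
n_valid = floor(4.2000) = 4
(n_stale = 14 - 4 = 10)

4


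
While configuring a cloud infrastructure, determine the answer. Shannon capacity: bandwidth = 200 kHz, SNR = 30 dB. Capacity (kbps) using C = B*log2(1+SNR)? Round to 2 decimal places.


Given: B = 200 kHz, SNR = 30 dB
SNR linear = 10^(30/10) = 1000
1 + SNR = 1001
log2(1001) = 9.9672262588
C = 200 * 1000 * 9.9672262588 = 1993445.2518 bps
C = 1993.445252 kbps -> 1993.45 kbps (2 dp)

1993.45


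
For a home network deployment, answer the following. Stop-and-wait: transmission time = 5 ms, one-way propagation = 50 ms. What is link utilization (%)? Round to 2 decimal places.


Given: Ttrans = 5 ms, Tprop = 50 ms
RTT = 2 * Tprop = 2 * 50 = 100 ms
U = Ttrans / (Ttrans + RTT)
U = 5 / (5 + 100)
U = 5 / 105 = 0.047619
U% = 4.76%

4.76


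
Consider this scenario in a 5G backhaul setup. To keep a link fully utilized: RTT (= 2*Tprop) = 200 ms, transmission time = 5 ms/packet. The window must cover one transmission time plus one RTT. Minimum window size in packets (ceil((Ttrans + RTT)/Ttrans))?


Given: Ttrans = 5 ms, RTT = 200 ms (= 2 * Tprop, Tprop = 100 ms)
Time until first ACK returns = Ttrans + RTT = 5 + 200 = 205 ms
Need W * Ttrans >= Ttrans + RTT  ->  W >= (Ttrans + RTT) / Ttrans
(Ttrans + RTT) / Ttrans = 205 / 5 = 41
W_min = ceil(41) = 41

41


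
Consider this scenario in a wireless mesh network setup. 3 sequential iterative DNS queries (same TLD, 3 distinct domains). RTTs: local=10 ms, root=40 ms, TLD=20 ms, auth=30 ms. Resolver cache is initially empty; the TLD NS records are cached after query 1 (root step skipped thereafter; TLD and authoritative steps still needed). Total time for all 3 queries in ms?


Lookup 1 (cold cache): local + root + TLD + auth = 10 + 40 + 20 + 30 = 100 ms
Lookups 2..3 (TLD NS cached -> skip root; new domain -> still ask TLD and auth): local + TLD + auth = 10 + 20 + 30 = 60 ms each
Remaining 2 lookups: 2 * 60 = 120 ms
Total = 100 + 120 = 220 ms

220


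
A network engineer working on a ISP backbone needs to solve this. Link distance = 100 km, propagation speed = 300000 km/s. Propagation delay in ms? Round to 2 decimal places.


Given: distance = 100 km, speed = 300000 km/s
Delay = distance / speed = 100 / 300000 seconds
Delay in ms = 100 * 1000 / 300000
Delay = 0.3333 ms
Rounded to 2 dp = 0.33 ms

0.33


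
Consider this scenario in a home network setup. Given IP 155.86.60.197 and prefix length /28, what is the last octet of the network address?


Given: IP = 155.86.60.197, prefix = /28
Subnet mask = 255.255.255.240
Last octet of IP: 197
Last octet of mask: 240
Network last octet = 197 AND 240 = 192

192


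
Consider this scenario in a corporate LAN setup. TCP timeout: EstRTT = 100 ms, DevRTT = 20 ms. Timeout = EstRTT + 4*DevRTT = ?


Given: EstRTT = 100 ms, DevRTT = 20 ms
Timeout = EstRTT + 4 * DevRTT
4 * DevRTT = 4 * 20 = 80
Timeout = 100 + 80 = 180 ms

180


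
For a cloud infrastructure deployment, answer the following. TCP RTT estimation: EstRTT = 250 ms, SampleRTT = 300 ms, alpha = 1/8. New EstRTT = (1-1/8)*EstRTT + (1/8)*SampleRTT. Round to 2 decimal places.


Given: EstRTT = 250 ms, SampleRTT = 300 ms, alpha = 1/8
New EstRTT = (1 - alpha) * EstRTT + alpha * SampleRTT
(7/8) * 250 = 218.75
(1/8) * 300 = 37.5
New EstRTT = 218.75 + 37.5 = 256.25 ms -> 256.25 ms (2 dp)

256.25


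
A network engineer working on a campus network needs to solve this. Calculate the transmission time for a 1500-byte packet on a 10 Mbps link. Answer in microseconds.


Given: packet = 1500 bytes, bandwidth = 10 Mbps
Packet in bits = 1500 * 8 = 12000 bits
Bandwidth = 10 * 10^6 = 10000000 bps
Time = 12000 / 10000000 seconds
Time in us = 12000 * 10^6 / 10000000 = 1200

1200


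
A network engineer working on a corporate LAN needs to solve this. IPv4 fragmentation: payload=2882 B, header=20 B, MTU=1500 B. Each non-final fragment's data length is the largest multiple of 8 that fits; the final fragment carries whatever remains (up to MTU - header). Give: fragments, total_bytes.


Max data per non-final fragment = floor((MTU - header)/8)*8 = floor((1500 - 20)/8)*8 = floor(1480/8)*8 = 1480 B
Final fragment needs no 8-byte alignment: it can carry up to MTU - header = 1480 B
Non-final fragments needed = ceil((payload - 1480) / 1480) = ceil(1402/1480) = ceil(0.9473) = 1
Number of fragments = 1 + 1 = 2
Fragment sizes (data): 1 * 1480 B + 1402 B (last, 1402 <= 1480 OK)
Total bytes sent = payload + n_frags * header = 2882 + 2*20 = 2882 + 40 = 2922 B

2, 2922


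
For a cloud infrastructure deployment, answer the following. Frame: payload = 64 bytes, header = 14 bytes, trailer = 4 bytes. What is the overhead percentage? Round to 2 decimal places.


Given: payload = 64 B, header = 14 B, trailer = 4 B
Overhead bytes = header + trailer = 14 + 4 = 18
Total frame = payload + overhead = 64 + 18 = 82
Overhead % = 18 / 82 * 100 = 21.9512% -> 21.95% (2 dp)

21.95


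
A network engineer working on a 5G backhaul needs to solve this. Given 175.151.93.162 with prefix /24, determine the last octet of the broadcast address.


Given: IP = 175.151.93.162, prefix = /24
Host bits = 32 - 24 = 8
Network last octet = 162 AND mask = 0
Host part size = 2^8 - 1 = 255
Broadcast last octet = 0 OR 255 = 255

255


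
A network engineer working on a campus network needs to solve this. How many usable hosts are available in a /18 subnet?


Given: subnet mask /18
Host bits = 32 - 18 = 14
Total addresses = 2^14 = 16384
Usable hosts = 16384 - 2 (network + broadcast) = 16382

16382


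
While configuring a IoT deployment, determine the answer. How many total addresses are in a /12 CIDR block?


Given: CIDR prefix /12
Host bits = 32 - 12 = 20
Total addresses = 2^20 = 1048576

1048576


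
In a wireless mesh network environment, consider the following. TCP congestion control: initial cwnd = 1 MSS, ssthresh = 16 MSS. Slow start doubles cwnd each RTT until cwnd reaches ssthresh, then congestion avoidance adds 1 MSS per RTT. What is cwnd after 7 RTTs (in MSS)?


RTT 0: cwnd = 1 MSS (initial)
RTT 1: cwnd = 2 MSS (slow start, doubled)
RTT 2: cwnd = 4 MSS (slow start, doubled)
RTT 3: cwnd = 8 MSS (slow start, doubled)
RTT 4: cwnd = 16 MSS (slow start, doubled)
RTT 5: cwnd = 17 MSS (congestion avoidance, +1)
RTT 6: cwnd = 18 MSS (congestion avoidance, +1)
RTT 7: cwnd = 19 MSS (congestion avoidance, +1)

19


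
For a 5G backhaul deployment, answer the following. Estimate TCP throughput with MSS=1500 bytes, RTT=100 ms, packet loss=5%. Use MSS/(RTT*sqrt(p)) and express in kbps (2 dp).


Given: MSS = 1500 bytes, RTT = 100 ms, loss = 5%
RTT in seconds = 100 / 1000 = 0.1
Loss rate = 5% = 0.05
sqrt(loss) = sqrt(0.05) = 0.223606797750
Throughput (bytes/s) = 1500 / (0.1 * 0.223606797750) = 67082.0393
Throughput (kbps) = 67082.0393 * 8 / 1000 = 536.656315 -> 536.66 kbps (2 dp)

536.66


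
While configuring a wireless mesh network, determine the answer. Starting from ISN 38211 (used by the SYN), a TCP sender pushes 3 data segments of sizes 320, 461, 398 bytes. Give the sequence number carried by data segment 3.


The SYN occupies sequence number ISN = 38211, so the first data byte is ISN + 1 = 38212.
SEQ of data segment i = (ISN + 1) + sum of payload sizes of segments 1..i-1.
Segment 1: SEQ = 38212, payload = 320 bytes
Segment 2: SEQ = 38532, payload = 461 bytes
Segment 3: SEQ = 38993, payload = 398 bytes
SEQ of segment 3 = 38212 + 320 + 461 = 38993

38993


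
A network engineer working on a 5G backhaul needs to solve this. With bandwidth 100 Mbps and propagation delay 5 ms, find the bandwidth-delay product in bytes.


Given: bandwidth = 100 Mbps, delay = 5 ms
BDP in bits = 100 * 10^6 * 5 / 1000
BDP in bits = 500000
BDP in bytes = 500000 / 8 = 62500

62500


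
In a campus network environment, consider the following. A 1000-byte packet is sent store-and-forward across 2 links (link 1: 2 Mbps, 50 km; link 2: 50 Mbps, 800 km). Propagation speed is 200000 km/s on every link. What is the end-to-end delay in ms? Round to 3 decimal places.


Packet = 1000 bytes = 8000 bits. Store-and-forward: sum (t_trans + t_prop) per link.
Link 1: t_trans = 8000/(2*10^6) s = 4.0000 ms; t_prop = 50/200000 s = 0.2500 ms; subtotal = 4.2500 ms
Link 2: t_trans = 8000/(50*10^6) s = 0.1600 ms; t_prop = 800/200000 s = 4.0000 ms; subtotal = 4.1600 ms
End-to-end = 4.2500 + 4.1600 = 8.4100 ms -> 8.410 ms (3 dp)

8.410


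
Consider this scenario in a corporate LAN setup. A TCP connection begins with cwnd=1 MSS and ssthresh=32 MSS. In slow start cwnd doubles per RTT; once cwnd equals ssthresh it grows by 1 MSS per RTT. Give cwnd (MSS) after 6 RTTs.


RTT 0: cwnd = 1 MSS (initial)
RTT 1: cwnd = 2 MSS (slow start, doubled)
RTT 2: cwnd = 4 MSS (slow start, doubled)
RTT 3: cwnd = 8 MSS (slow start, doubled)
RTT 4: cwnd = 16 MSS (slow start, doubled)
RTT 5: cwnd = 32 MSS (slow start, doubled)
RTT 6: cwnd = 33 MSS (congestion avoidance, +1)

33


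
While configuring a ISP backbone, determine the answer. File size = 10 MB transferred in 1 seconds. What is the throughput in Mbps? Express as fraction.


Given: file = 10 MB, time = 1 s
File in Mb = 10 * 8 = 80 Mb
Throughput = 80 / 1 Mbps
Throughput = 80 Mbps

80


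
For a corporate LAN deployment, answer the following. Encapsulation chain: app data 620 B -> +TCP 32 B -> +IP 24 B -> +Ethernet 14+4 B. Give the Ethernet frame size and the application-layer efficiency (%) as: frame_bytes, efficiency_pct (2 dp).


TCP segment = 620 + 32 = 652 B
IP packet = 652 + 24 = 676 B
Ethernet frame = 676 + 14 + 4 = 694 B
Efficiency = app / frame = 620 / 694 = 0.893372 = 89.3372% -> 89.34% (2 dp)

694, 89.34


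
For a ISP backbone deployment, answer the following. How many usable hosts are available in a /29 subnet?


Given: subnet mask /29
Host bits = 32 - 29 = 3
Total addresses = 2^3 = 8
Usable hosts = 8 - 2 (network + broadcast) = 6

6


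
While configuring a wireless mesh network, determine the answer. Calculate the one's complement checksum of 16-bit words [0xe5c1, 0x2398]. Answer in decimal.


Given words: [0xe5c1, 0x2398]
Step 1: Sum all words
Raw sum = 58817 + 9112 = 67929
Step 2: Fold carry: (2393 + 1) = 2394
One's complement = ~2394 & 0xFFFF = 63141

63141


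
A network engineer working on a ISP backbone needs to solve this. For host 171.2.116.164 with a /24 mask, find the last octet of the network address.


Given: IP = 171.2.116.164, prefix = /24
Subnet mask = 255.255.255.0
Last octet of IP: 164
Last octet of mask: 0
Network last octet = 164 AND 0 = 0

0


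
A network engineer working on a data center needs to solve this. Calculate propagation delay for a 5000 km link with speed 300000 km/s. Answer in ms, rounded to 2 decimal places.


Given: distance = 5000 km, speed = 300000 km/s
Delay = distance / speed = 5000 / 300000 seconds
Delay in ms = 5000 * 1000 / 300000
Delay = 16.6667 ms
Rounded to 2 dp = 16.67 ms

16.67


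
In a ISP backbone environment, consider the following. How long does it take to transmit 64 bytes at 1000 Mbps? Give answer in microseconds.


Given: packet = 64 bytes, bandwidth = 1000 Mbps
Packet in bits = 64 * 8 = 512 bits
Bandwidth = 1000 * 10^6 = 1000000000 bps
Time = 512 / 1000000000 seconds
Time in us = 512 * 10^6 / 1000000000 = 0.512

0.512


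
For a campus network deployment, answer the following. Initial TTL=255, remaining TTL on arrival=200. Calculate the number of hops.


Given: initial TTL = 255, received TTL = 200
Hops = initial TTL - received TTL
Hops = 255 - 200 = 55

55


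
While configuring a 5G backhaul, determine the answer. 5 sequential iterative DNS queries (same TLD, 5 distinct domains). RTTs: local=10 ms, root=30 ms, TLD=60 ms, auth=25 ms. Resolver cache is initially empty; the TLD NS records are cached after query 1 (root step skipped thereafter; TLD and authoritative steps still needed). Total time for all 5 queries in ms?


Lookup 1 (cold cache): local + root + TLD + auth = 10 + 30 + 60 + 25 = 125 ms
Lookups 2..5 (TLD NS cached -> skip root; new domain -> still ask TLD and auth): local + TLD + auth = 10 + 60 + 25 = 95 ms each
Remaining 4 lookups: 4 * 95 = 380 ms
Total = 125 + 380 = 505 ms

505


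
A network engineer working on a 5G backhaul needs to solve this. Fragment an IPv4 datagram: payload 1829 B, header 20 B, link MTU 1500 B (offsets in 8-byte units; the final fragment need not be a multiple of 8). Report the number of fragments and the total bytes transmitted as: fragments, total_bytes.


Max data per non-final fragment = floor((MTU - header)/8)*8 = floor((1500 - 20)/8)*8 = floor(1480/8)*8 = 1480 B
Final fragment needs no 8-byte alignment: it can carry up to MTU - header = 1480 B
Non-final fragments needed = ceil((payload - 1480) / 1480) = ceil(349/1480) = ceil(0.2358) = 1
Number of fragments = 1 + 1 = 2
Fragment sizes (data): 1 * 1480 B + 349 B (last, 349 <= 1480 OK)
Total bytes sent = payload + n_frags * header = 1829 + 2*20 = 1829 + 40 = 1869 B

2, 1869


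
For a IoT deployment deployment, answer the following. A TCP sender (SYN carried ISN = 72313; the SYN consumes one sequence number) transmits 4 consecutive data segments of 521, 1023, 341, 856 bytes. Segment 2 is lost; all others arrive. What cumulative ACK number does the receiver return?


SYN uses sequence number 72313; first data byte = ISN + 1 = 72314.
Segment 1: SEQ = 72314, len = 521 B, covers [72314, 72834]
Segment 2: SEQ = 72835, len = 1023 B, covers [72835, 73857] [LOST]
Segment 3: SEQ = 73858, len = 341 B, covers [73858, 74198]
Segment 4: SEQ = 74199, len = 856 B, covers [74199, 75054]
In-order data received: bytes [72314, 72834] (segments 1..1).
Segment 2 missing -> gap begins at byte 72835; later segments buffered out of order.
Cumulative ACK = next expected in-order byte = 72314 + 521 = 72835

72835


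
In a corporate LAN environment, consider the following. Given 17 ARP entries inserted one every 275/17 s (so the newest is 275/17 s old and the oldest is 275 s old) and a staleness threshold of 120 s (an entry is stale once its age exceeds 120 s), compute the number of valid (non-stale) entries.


Ages are k * 275/17 s for k = 1..17 (spacing = 16.1765 s).
Entry k is valid iff k * 275/17 <= 120 iff k <= 17 * 120 / 275 = 7.4182
n_valid = floor(7.4182) = 7
(n_stale = 17 - 7 = 10)

7


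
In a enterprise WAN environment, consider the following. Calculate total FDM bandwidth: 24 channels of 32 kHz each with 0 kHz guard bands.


Given: 24 channels, 32 kHz each, guard = 0 kHz
Channel bandwidth = 24 * 32 = 768 kHz
Guard bands = 23 gaps * 0 kHz = 0 kHz
Total = 768 + 0 = 768 kHz

768


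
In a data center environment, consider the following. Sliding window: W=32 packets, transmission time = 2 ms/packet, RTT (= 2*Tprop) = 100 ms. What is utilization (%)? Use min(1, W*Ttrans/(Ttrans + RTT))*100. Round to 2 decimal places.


Given: W = 32, Ttrans = 2 ms, RTT = 100 ms (= 2 * Tprop, Tprop = 50 ms)
Cycle time = Ttrans + RTT = 2 + 100 = 102 ms (first packet sent until its ACK returns)
W * Ttrans = 32 * 2 = 64 ms of sending per cycle
W * Ttrans / (Ttrans + RTT) = 64 / 102 = 0.627451
U = min(1, 0.627451) = 0.627451
U% = 62.75%

62.75


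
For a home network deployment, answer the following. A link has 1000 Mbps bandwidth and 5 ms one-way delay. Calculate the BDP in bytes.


Given: bandwidth = 1000 Mbps, delay = 5 ms
BDP in bits = 1000 * 10^6 * 5 / 1000
BDP in bits = 5000000
BDP in bytes = 5000000 / 8 = 625000

625000


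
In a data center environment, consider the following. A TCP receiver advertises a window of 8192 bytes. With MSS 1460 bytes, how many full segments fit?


Given: RWND = 8192 bytes, MSS = 1460 bytes
Full segments = floor(RWND / MSS)
Full segments = floor(8192 / 1460)
Full segments = floor(5.611) = 5

5


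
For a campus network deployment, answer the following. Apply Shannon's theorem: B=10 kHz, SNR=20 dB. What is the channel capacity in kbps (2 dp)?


Given: B = 10 kHz, SNR = 20 dB
SNR linear = 10^(20/10) = 100
1 + SNR = 101
log2(101) = 6.6582114828
C = 10 * 1000 * 6.6582114828 = 66582.1148 bps
C = 66.582115 kbps -> 66.58 kbps (2 dp)

66.58


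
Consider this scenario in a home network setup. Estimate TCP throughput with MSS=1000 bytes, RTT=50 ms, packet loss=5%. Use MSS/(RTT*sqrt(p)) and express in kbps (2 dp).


Given: MSS = 1000 bytes, RTT = 50 ms, loss = 5%
RTT in seconds = 50 / 1000 = 0.05
Loss rate = 5% = 0.05
sqrt(loss) = sqrt(0.05) = 0.223606797750
Throughput (bytes/s) = 1000 / (0.05 * 0.223606797750) = 89442.7191
Throughput (kbps) = 89442.7191 * 8 / 1000 = 715.541753 -> 715.54 kbps (2 dp)

715.54


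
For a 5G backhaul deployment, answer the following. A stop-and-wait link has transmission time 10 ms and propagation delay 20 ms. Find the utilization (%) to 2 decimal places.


Given: Ttrans = 10 ms, Tprop = 20 ms
RTT = 2 * Tprop = 2 * 20 = 40 ms
U = Ttrans / (Ttrans + RTT)
U = 10 / (10 + 40)
U = 10 / 50 = 0.2
U% = 20.00%

20.00


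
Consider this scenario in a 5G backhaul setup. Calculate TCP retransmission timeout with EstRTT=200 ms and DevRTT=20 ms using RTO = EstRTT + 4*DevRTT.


Given: EstRTT = 200 ms, DevRTT = 20 ms
Timeout = EstRTT + 4 * DevRTT
4 * DevRTT = 4 * 20 = 80
Timeout = 200 + 80 = 280 ms

280


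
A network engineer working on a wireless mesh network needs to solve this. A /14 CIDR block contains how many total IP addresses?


Given: CIDR prefix /14
Host bits = 32 - 14 = 18
Total addresses = 2^18 = 262144

262144


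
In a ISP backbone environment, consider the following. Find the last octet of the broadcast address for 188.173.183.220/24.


Given: IP = 188.173.183.220, prefix = /24
Host bits = 32 - 24 = 8
Network last octet = 220 AND mask = 0
Host part size = 2^8 - 1 = 255
Broadcast last octet = 0 OR 255 = 255

255


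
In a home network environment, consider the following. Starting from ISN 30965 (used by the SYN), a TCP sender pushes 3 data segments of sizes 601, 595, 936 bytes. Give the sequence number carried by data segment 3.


The SYN occupies sequence number ISN = 30965, so the first data byte is ISN + 1 = 30966.
SEQ of data segment i = (ISN + 1) + sum of payload sizes of segments 1..i-1.
Segment 1: SEQ = 30966, payload = 601 bytes
Segment 2: SEQ = 31567, payload = 595 bytes
Segment 3: SEQ = 32162, payload = 936 bytes
SEQ of segment 3 = 30966 + 601 + 595 = 32162

32162


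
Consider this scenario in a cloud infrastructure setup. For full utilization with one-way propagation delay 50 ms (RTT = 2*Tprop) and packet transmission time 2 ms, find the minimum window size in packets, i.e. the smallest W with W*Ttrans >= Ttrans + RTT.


Given: Ttrans = 2 ms, RTT = 100 ms (= 2 * Tprop, Tprop = 50 ms)
Time until first ACK returns = Ttrans + RTT = 2 + 100 = 102 ms
Need W * Ttrans >= Ttrans + RTT  ->  W >= (Ttrans + RTT) / Ttrans
(Ttrans + RTT) / Ttrans = 102 / 2 = 51
W_min = ceil(51) = 51

51


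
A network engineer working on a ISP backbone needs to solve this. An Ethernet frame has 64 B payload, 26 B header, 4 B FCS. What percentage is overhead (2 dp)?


Given: payload = 64 B, header = 26 B, trailer = 4 B
Overhead bytes = header + trailer = 26 + 4 = 30
Total frame = payload + overhead = 64 + 30 = 94
Overhead % = 30 / 94 * 100 = 31.9149% -> 31.91% (2 dp)

31.91


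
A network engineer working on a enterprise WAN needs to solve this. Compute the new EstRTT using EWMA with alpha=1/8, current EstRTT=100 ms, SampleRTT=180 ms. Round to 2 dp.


Given: EstRTT = 100 ms, SampleRTT = 180 ms, alpha = 1/8
New EstRTT = (1 - alpha) * EstRTT + alpha * SampleRTT
(7/8) * 100 = 87.5
(1/8) * 180 = 22.5
New EstRTT = 87.5 + 22.5 = 110 ms -> 110.00 ms (2 dp)

110.00


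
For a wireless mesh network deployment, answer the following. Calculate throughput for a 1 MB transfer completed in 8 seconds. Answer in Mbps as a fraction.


Given: file = 1 MB, time = 8 s
File in Mb = 1 * 8 = 8 Mb
Throughput = 8 / 8 Mbps
Throughput = 1 Mbps

1


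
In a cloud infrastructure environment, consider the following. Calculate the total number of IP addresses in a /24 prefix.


Given: CIDR prefix /24
Host bits = 32 - 24 = 8
Total addresses = 2^8 = 256

256


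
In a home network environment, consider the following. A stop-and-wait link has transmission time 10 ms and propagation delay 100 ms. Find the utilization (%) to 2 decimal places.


Given: Ttrans = 10 ms, Tprop = 100 ms
RTT = 2 * Tprop = 2 * 100 = 200 ms
U = Ttrans / (Ttrans + RTT)
U = 10 / (10 + 200)
U = 10 / 210 = 0.047619
U% = 4.76%

4.76


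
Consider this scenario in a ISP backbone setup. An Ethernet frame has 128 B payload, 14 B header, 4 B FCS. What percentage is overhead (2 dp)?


Given: payload = 128 B, header = 14 B, trailer = 4 B
Overhead bytes = header + trailer = 14 + 4 = 18
Total frame = payload + overhead = 128 + 18 = 146
Overhead % = 18 / 146 * 100 = 12.3288% -> 12.33% (2 dp)

12.33


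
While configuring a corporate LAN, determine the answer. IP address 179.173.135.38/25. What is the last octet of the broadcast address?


Given: IP = 179.173.135.38, prefix = /25
Host bits = 32 - 25 = 7
Network last octet = 38 AND mask = 0
Host part size = 2^7 - 1 = 127
Broadcast last octet = 0 OR 127 = 127

127


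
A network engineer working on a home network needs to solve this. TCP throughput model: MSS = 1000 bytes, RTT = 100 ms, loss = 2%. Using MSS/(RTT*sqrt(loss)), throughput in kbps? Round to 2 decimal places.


Given: MSS = 1000 bytes, RTT = 100 ms, loss = 2%
RTT in seconds = 100 / 1000 = 0.1
Loss rate = 2% = 0.02
sqrt(loss) = sqrt(0.02) = 0.141421356237
Throughput (bytes/s) = 1000 / (0.1 * 0.141421356237) = 70710.6781
Throughput (kbps) = 70710.6781 * 8 / 1000 = 565.685425 -> 565.69 kbps (2 dp)

565.69


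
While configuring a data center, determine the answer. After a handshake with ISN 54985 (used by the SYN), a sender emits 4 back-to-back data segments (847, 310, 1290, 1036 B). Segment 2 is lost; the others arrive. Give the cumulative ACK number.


SYN uses sequence number 54985; first data byte = ISN + 1 = 54986.
Segment 1: SEQ = 54986, len = 847 B, covers [54986, 55832]
Segment 2: SEQ = 55833, len = 310 B, covers [55833, 56142] [LOST]
Segment 3: SEQ = 56143, len = 1290 B, covers [56143, 57432]
Segment 4: SEQ = 57433, len = 1036 B, covers [57433, 58468]
In-order data received: bytes [54986, 55832] (segments 1..1).
Segment 2 missing -> gap begins at byte 55833; later segments buffered out of order.
Cumulative ACK = next expected in-order byte = 54986 + 847 = 55833

55833


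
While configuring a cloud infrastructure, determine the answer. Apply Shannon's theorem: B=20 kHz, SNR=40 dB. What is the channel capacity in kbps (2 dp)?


Given: B = 20 kHz, SNR = 40 dB
SNR linear = 10^(40/10) = 10000
1 + SNR = 10001
log2(10001) = 13.2878566418
C = 20 * 1000 * 13.2878566418 = 265757.1328 bps
C = 265.757133 kbps -> 265.76 kbps (2 dp)

265.76


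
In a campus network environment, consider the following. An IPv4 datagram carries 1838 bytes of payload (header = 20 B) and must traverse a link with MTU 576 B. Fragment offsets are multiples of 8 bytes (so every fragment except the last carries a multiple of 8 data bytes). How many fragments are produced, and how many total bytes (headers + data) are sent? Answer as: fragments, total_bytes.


Max data per non-final fragment = floor((MTU - header)/8)*8 = floor((576 - 20)/8)*8 = floor(556/8)*8 = 552 B
Final fragment needs no 8-byte alignment: it can carry up to MTU - header = 556 B
Non-final fragments needed = ceil((payload - 556) / 552) = ceil(1282/552) = ceil(2.3225) = 3
Number of fragments = 3 + 1 = 4
Fragment sizes (data): 3 * 552 B + 182 B (last, 182 <= 556 OK)
Total bytes sent = payload + n_frags * header = 1838 + 4*20 = 1838 + 80 = 1918 B

4, 1918


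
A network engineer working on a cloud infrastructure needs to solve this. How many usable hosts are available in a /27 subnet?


Given: subnet mask /27
Host bits = 32 - 27 = 5
Total addresses = 2^5 = 32
Usable hosts = 32 - 2 (network + broadcast) = 30

30


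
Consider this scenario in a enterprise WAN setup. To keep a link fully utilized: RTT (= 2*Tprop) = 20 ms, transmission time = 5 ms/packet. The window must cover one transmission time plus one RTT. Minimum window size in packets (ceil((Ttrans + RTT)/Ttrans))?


Given: Ttrans = 5 ms, RTT = 20 ms (= 2 * Tprop, Tprop = 10 ms)
Time until first ACK returns = Ttrans + RTT = 5 + 20 = 25 ms
Need W * Ttrans >= Ttrans + RTT  ->  W >= (Ttrans + RTT) / Ttrans
(Ttrans + RTT) / Ttrans = 25 / 5 = 5
W_min = ceil(5) = 5

5


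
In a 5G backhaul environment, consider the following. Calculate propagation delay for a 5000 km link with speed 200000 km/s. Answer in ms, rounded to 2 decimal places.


Given: distance = 5000 km, speed = 200000 km/s
Delay = distance / speed = 5000 / 200000 seconds
Delay in ms = 5000 * 1000 / 200000
Delay = 25.0000 ms
Rounded to 2 dp = 25.00 ms

25.00


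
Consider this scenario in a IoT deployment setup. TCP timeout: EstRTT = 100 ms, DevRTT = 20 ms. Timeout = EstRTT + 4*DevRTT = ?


Given: EstRTT = 100 ms, DevRTT = 20 ms
Timeout = EstRTT + 4 * DevRTT
4 * DevRTT = 4 * 20 = 80
Timeout = 100 + 80 = 180 ms

180


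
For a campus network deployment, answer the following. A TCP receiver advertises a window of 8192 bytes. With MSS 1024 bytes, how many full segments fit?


Given: RWND = 8192 bytes, MSS = 1024 bytes
Full segments = floor(RWND / MSS)
Full segments = floor(8192 / 1024)
Full segments = floor(8.0) = 8

8


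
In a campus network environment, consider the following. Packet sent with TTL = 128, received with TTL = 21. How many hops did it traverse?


Given: initial TTL = 128, received TTL = 21
Hops = initial TTL - received TTL
Hops = 128 - 21 = 107

107


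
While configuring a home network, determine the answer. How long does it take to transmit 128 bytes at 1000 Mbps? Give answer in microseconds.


Given: packet = 128 bytes, bandwidth = 1000 Mbps
Packet in bits = 128 * 8 = 1024 bits
Bandwidth = 1000 * 10^6 = 1000000000 bps
Time = 1024 / 1000000000 seconds
Time in us = 1024 * 10^6 / 1000000000 = 1.024

1.024


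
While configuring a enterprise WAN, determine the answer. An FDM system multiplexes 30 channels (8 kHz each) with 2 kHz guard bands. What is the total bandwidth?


Given: 30 channels, 8 kHz each, guard = 2 kHz
Channel bandwidth = 30 * 8 = 240 kHz
Guard bands = 29 gaps * 2 kHz = 58 kHz
Total = 240 + 58 = 298 kHz

298


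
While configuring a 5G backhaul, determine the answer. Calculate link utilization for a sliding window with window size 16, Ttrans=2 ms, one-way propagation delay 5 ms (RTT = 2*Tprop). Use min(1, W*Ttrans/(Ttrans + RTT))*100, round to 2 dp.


Given: W = 16, Ttrans = 2 ms, RTT = 10 ms (= 2 * Tprop, Tprop = 5 ms)
Cycle time = Ttrans + RTT = 2 + 10 = 12 ms (first packet sent until its ACK returns)
W * Ttrans = 16 * 2 = 32 ms of sending per cycle
W * Ttrans / (Ttrans + RTT) = 32 / 12 = 2.666667
U = min(1, 2.666667) = 1.000000
U% = 100.00%

100.00


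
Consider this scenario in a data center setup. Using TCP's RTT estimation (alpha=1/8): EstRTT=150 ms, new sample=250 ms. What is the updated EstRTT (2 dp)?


Given: EstRTT = 150 ms, SampleRTT = 250 ms, alpha = 1/8
New EstRTT = (1 - alpha) * EstRTT + alpha * SampleRTT
(7/8) * 150 = 131.25
(1/8) * 250 = 31.25
New EstRTT = 131.25 + 31.25 = 162.5 ms -> 162.50 ms (2 dp)

162.50


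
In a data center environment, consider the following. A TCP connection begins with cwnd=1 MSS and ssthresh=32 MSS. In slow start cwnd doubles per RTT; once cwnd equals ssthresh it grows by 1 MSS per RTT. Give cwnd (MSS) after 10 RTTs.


RTT 0: cwnd = 1 MSS (initial)
RTT 1: cwnd = 2 MSS (slow start, doubled)
RTT 2: cwnd = 4 MSS (slow start, doubled)
RTT 3: cwnd = 8 MSS (slow start, doubled)
RTT 4: cwnd = 16 MSS (slow start, doubled)
RTT 5: cwnd = 32 MSS (slow start, doubled)
RTT 6: cwnd = 33 MSS (congestion avoidance, +1)
RTT 7: cwnd = 34 MSS (congestion avoidance, +1)
RTT 8: cwnd = 35 MSS (congestion avoidance, +1)
RTT 9: cwnd = 36 MSS (congestion avoidance, +1)
RTT 10: cwnd = 37 MSS (congestion avoidance, +1)

37


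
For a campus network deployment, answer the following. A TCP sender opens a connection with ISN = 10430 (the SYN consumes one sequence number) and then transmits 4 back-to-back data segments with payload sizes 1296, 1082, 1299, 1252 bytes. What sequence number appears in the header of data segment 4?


The SYN occupies sequence number ISN = 10430, so the first data byte is ISN + 1 = 10431.
SEQ of data segment i = (ISN + 1) + sum of payload sizes of segments 1..i-1.
Segment 1: SEQ = 10431, payload = 1296 bytes
Segment 2: SEQ = 11727, payload = 1082 bytes
Segment 3: SEQ = 12809, payload = 1299 bytes
Segment 4: SEQ = 14108, payload = 1252 bytes
SEQ of segment 4 = 10431 + 1296 + 1082 + 1299 = 14108

14108


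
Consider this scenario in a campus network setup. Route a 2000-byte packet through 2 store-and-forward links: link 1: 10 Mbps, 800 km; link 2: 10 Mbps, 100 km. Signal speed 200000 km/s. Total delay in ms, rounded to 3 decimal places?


Packet = 2000 bytes = 16000 bits. Store-and-forward: sum (t_trans + t_prop) per link.
Link 1: t_trans = 16000/(10*10^6) s = 1.6000 ms; t_prop = 800/200000 s = 4.0000 ms; subtotal = 5.6000 ms
Link 2: t_trans = 16000/(10*10^6) s = 1.6000 ms; t_prop = 100/200000 s = 0.5000 ms; subtotal = 2.1000 ms
End-to-end = 5.6000 + 2.1000 = 7.7000 ms -> 7.700 ms (3 dp)

7.700


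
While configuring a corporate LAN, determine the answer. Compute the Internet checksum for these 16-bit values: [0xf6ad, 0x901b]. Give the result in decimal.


Given words: [0xf6ad, 0x901b]
Step 1: Sum all words
Raw sum = 63149 + 36891 = 100040
Step 2: Fold carry: (34504 + 1) = 34505
One's complement = ~34505 & 0xFFFF = 31030

31030


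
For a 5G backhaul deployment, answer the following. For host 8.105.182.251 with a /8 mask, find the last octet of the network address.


Given: IP = 8.105.182.251, prefix = /8
Subnet mask = 255.0.0.0
Last octet of IP: 251
Last octet of mask: 0
Network last octet = 251 AND 0 = 0

0


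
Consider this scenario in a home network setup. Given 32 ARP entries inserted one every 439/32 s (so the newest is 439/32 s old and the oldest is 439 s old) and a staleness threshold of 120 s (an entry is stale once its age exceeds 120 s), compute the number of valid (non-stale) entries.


Ages are k * 439/32 s for k = 1..32 (spacing = 13.7188 s).
Entry k is valid iff k * 439/32 <= 120 iff k <= 32 * 120 / 439 = 8.7472
n_valid = floor(8.7472) = 8
(n_stale = 32 - 8 = 24)

8


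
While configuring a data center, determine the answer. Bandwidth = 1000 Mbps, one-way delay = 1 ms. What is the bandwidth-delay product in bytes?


Given: bandwidth = 1000 Mbps, delay = 1 ms
BDP in bits = 1000 * 10^6 * 1 / 1000
BDP in bits = 1000000
BDP in bytes = 1000000 / 8 = 125000

125000


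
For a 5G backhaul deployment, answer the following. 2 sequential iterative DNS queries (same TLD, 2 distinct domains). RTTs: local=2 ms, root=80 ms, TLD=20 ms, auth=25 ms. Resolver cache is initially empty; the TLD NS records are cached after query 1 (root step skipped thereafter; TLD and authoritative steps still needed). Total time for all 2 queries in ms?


Lookup 1 (cold cache): local + root + TLD + auth = 2 + 80 + 20 + 25 = 127 ms
Lookups 2..2 (TLD NS cached -> skip root; new domain -> still ask TLD and auth): local + TLD + auth = 2 + 20 + 25 = 47 ms each
Remaining 1 lookups: 1 * 47 = 47 ms
Total = 127 + 47 = 174 ms

174


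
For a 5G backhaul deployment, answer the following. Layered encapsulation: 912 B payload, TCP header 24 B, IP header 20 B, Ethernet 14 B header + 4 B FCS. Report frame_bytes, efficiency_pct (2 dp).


TCP segment = 912 + 24 = 936 B
IP packet = 936 + 20 = 956 B
Ethernet frame = 956 + 14 + 4 = 974 B
Efficiency = app / frame = 912 / 974 = 0.936345 = 93.6345% -> 93.63% (2 dp)

974, 93.63


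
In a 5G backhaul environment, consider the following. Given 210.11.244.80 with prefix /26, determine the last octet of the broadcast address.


Given: IP = 210.11.244.80, prefix = /26
Host bits = 32 - 26 = 6
Network last octet = 80 AND mask = 64
Host part size = 2^6 - 1 = 63
Broadcast last octet = 64 OR 63 = 127

127


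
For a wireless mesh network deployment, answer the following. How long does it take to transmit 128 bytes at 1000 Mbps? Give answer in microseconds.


Given: packet = 128 bytes, bandwidth = 1000 Mbps
Packet in bits = 128 * 8 = 1024 bits
Bandwidth = 1000 * 10^6 = 1000000000 bps
Time = 1024 / 1000000000 seconds
Time in us = 1024 * 10^6 / 1000000000 = 1.024

1.024


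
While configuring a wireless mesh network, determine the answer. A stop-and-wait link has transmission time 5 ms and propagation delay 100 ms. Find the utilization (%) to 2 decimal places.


Given: Ttrans = 5 ms, Tprop = 100 ms
RTT = 2 * Tprop = 2 * 100 = 200 ms
U = Ttrans / (Ttrans + RTT)
U = 5 / (5 + 200)
U = 5 / 205 = 0.02439
U% = 2.44%

2.44


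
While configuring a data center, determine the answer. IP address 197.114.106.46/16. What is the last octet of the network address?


Given: IP = 197.114.106.46, prefix = /16
Subnet mask = 255.255.0.0
Last octet of IP: 46
Last octet of mask: 0
Network last octet = 46 AND 0 = 0

0


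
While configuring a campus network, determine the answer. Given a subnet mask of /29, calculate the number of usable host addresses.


Given: subnet mask /29
Host bits = 32 - 29 = 3
Total addresses = 2^3 = 8
Usable hosts = 8 - 2 (network + broadcast) = 6

6


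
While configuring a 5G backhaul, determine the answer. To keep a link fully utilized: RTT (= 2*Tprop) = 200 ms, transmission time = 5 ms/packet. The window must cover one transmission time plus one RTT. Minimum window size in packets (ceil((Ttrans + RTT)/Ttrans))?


Given: Ttrans = 5 ms, RTT = 200 ms (= 2 * Tprop, Tprop = 100 ms)
Time until first ACK returns = Ttrans + RTT = 5 + 200 = 205 ms
Need W * Ttrans >= Ttrans + RTT  ->  W >= (Ttrans + RTT) / Ttrans
(Ttrans + RTT) / Ttrans = 205 / 5 = 41
W_min = ceil(41) = 41

41


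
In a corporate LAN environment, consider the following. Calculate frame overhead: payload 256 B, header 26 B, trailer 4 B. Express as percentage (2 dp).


Given: payload = 256 B, header = 26 B, trailer = 4 B
Overhead bytes = header + trailer = 26 + 4 = 30
Total frame = payload + overhead = 256 + 30 = 286
Overhead % = 30 / 286 * 100 = 10.4895% -> 10.49% (2 dp)

10.49
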